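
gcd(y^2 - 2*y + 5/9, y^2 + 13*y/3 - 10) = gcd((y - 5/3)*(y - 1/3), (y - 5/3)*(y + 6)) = y - 5/3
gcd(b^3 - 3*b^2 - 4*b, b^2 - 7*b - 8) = b + 1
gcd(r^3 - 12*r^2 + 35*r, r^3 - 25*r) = r^2 - 5*r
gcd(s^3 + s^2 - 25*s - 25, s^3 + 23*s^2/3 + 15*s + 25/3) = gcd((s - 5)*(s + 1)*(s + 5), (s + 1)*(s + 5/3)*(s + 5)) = s^2 + 6*s + 5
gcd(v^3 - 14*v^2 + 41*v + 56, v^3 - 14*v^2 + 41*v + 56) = v^3 - 14*v^2 + 41*v + 56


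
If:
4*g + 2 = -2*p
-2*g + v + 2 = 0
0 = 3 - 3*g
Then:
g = 1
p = -3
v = 0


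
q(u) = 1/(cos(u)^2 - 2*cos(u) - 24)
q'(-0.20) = 0.00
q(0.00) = -0.04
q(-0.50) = -0.04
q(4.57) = -0.04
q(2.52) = -0.05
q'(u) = (2*sin(u)*cos(u) - 2*sin(u))/(cos(u)^2 - 2*cos(u) - 24)^2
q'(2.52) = -0.00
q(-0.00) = -0.04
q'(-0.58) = 0.00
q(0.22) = -0.04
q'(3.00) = 0.00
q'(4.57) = 0.00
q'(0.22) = -0.00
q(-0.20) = -0.04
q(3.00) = -0.05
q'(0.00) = 0.00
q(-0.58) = -0.04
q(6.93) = -0.04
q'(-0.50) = 0.00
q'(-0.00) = 0.00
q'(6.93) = -0.00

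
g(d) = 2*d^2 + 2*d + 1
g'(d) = 4*d + 2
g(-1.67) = 3.24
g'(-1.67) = -4.68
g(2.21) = 15.19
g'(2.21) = 10.84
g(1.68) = 10.00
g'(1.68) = 8.72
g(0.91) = 4.48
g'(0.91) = 5.64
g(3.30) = 29.38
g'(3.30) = 15.20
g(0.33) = 1.88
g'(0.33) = 3.32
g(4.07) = 42.27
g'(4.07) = 18.28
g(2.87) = 23.21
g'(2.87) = 13.48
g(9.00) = 181.00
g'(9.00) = 38.00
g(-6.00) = 61.00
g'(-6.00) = -22.00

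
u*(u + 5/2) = u^2 + 5*u/2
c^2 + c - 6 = (c - 2)*(c + 3)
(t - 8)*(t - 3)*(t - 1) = t^3 - 12*t^2 + 35*t - 24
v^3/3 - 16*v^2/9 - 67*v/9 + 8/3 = (v/3 + 1)*(v - 8)*(v - 1/3)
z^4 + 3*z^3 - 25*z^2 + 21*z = z*(z - 3)*(z - 1)*(z + 7)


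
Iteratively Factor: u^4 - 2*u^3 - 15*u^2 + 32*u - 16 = (u + 4)*(u^3 - 6*u^2 + 9*u - 4) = (u - 4)*(u + 4)*(u^2 - 2*u + 1) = (u - 4)*(u - 1)*(u + 4)*(u - 1)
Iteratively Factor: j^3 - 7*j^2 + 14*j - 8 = (j - 4)*(j^2 - 3*j + 2) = (j - 4)*(j - 1)*(j - 2)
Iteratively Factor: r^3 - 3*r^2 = (r)*(r^2 - 3*r) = r*(r - 3)*(r)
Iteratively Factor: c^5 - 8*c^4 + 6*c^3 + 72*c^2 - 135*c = (c + 3)*(c^4 - 11*c^3 + 39*c^2 - 45*c) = (c - 5)*(c + 3)*(c^3 - 6*c^2 + 9*c) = (c - 5)*(c - 3)*(c + 3)*(c^2 - 3*c) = (c - 5)*(c - 3)^2*(c + 3)*(c)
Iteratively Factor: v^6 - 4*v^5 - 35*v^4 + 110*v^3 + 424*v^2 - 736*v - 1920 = (v + 4)*(v^5 - 8*v^4 - 3*v^3 + 122*v^2 - 64*v - 480) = (v - 4)*(v + 4)*(v^4 - 4*v^3 - 19*v^2 + 46*v + 120) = (v - 4)^2*(v + 4)*(v^3 - 19*v - 30) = (v - 4)^2*(v + 3)*(v + 4)*(v^2 - 3*v - 10) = (v - 5)*(v - 4)^2*(v + 3)*(v + 4)*(v + 2)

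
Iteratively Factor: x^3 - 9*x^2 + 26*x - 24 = (x - 3)*(x^2 - 6*x + 8) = (x - 4)*(x - 3)*(x - 2)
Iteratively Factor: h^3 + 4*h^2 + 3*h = (h + 1)*(h^2 + 3*h) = h*(h + 1)*(h + 3)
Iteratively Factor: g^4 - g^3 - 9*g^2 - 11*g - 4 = (g + 1)*(g^3 - 2*g^2 - 7*g - 4) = (g - 4)*(g + 1)*(g^2 + 2*g + 1) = (g - 4)*(g + 1)^2*(g + 1)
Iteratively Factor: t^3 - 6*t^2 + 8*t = (t)*(t^2 - 6*t + 8) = t*(t - 4)*(t - 2)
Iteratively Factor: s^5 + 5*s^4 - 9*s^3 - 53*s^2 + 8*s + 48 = (s - 1)*(s^4 + 6*s^3 - 3*s^2 - 56*s - 48) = (s - 1)*(s + 1)*(s^3 + 5*s^2 - 8*s - 48) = (s - 3)*(s - 1)*(s + 1)*(s^2 + 8*s + 16) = (s - 3)*(s - 1)*(s + 1)*(s + 4)*(s + 4)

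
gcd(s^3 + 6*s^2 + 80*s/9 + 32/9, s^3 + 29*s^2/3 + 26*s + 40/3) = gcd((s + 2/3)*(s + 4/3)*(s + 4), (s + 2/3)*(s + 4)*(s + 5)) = s^2 + 14*s/3 + 8/3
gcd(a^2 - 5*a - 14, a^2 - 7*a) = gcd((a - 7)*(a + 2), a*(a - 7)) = a - 7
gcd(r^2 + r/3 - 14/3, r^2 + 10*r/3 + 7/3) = r + 7/3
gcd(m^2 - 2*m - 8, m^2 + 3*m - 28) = m - 4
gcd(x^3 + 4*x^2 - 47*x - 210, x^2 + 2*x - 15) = x + 5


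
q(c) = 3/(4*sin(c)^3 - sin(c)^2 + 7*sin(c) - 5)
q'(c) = 3*(-12*sin(c)^2*cos(c) + 2*sin(c)*cos(c) - 7*cos(c))/(4*sin(c)^3 - sin(c)^2 + 7*sin(c) - 5)^2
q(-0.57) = -0.31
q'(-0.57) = -0.31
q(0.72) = 9.16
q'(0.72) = -228.94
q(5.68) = -0.30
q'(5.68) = -0.30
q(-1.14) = -0.20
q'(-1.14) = -0.10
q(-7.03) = -0.26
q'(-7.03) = -0.23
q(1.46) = 0.61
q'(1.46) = -0.23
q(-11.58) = 1.22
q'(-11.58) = -3.73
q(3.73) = -0.30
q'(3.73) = 0.30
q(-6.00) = -0.99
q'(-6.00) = -2.31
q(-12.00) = -3.28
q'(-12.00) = -28.43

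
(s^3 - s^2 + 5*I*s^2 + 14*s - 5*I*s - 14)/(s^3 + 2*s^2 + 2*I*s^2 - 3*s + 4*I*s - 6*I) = (s^2 + 5*I*s + 14)/(s^2 + s*(3 + 2*I) + 6*I)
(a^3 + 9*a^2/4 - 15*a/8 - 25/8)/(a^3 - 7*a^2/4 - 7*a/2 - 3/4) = (8*a^2 + 10*a - 25)/(2*(4*a^2 - 11*a - 3))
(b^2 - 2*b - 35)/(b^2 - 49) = (b + 5)/(b + 7)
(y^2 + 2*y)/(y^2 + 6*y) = (y + 2)/(y + 6)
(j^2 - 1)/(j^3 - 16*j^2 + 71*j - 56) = (j + 1)/(j^2 - 15*j + 56)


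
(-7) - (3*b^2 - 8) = 1 - 3*b^2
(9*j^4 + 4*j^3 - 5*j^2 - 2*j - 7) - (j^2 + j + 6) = 9*j^4 + 4*j^3 - 6*j^2 - 3*j - 13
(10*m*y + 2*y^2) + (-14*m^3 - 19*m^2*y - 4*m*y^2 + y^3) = -14*m^3 - 19*m^2*y - 4*m*y^2 + 10*m*y + y^3 + 2*y^2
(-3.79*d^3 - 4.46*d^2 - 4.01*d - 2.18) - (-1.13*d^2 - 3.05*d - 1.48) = -3.79*d^3 - 3.33*d^2 - 0.96*d - 0.7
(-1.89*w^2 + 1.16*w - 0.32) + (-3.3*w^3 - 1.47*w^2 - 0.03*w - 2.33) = -3.3*w^3 - 3.36*w^2 + 1.13*w - 2.65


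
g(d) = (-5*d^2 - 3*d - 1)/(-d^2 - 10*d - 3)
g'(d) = (-10*d - 3)/(-d^2 - 10*d - 3) + (2*d + 10)*(-5*d^2 - 3*d - 1)/(-d^2 - 10*d - 3)^2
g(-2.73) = -1.79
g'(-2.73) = 0.96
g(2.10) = 1.03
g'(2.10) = 0.33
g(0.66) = 0.51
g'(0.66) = 0.38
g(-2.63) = -1.69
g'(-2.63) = 0.93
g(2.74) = 1.23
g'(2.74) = 0.30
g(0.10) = 0.34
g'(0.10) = 0.14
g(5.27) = 1.86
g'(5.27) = 0.21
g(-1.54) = -0.82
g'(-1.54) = 0.67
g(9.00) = 2.49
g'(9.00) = 0.13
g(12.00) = 2.84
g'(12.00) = 0.10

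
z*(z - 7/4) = z^2 - 7*z/4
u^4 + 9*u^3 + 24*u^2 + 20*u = u*(u + 2)^2*(u + 5)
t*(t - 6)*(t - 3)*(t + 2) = t^4 - 7*t^3 + 36*t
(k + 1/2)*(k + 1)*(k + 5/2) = k^3 + 4*k^2 + 17*k/4 + 5/4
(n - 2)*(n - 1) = n^2 - 3*n + 2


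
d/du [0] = 0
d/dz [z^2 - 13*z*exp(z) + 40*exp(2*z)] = -13*z*exp(z) + 2*z + 80*exp(2*z) - 13*exp(z)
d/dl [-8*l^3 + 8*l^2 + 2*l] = -24*l^2 + 16*l + 2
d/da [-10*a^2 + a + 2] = 1 - 20*a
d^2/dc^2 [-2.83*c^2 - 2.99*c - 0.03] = -5.66000000000000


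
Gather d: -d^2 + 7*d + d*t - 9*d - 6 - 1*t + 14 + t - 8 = -d^2 + d*(t - 2)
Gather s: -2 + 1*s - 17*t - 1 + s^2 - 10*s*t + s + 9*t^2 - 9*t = s^2 + s*(2 - 10*t) + 9*t^2 - 26*t - 3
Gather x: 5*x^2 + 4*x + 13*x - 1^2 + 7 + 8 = 5*x^2 + 17*x + 14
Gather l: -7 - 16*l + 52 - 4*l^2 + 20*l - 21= -4*l^2 + 4*l + 24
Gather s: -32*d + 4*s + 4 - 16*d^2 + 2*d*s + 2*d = -16*d^2 - 30*d + s*(2*d + 4) + 4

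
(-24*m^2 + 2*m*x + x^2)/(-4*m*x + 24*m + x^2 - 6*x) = (6*m + x)/(x - 6)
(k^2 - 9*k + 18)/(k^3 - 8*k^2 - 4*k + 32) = (k^2 - 9*k + 18)/(k^3 - 8*k^2 - 4*k + 32)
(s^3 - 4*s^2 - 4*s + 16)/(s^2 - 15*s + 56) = (s^3 - 4*s^2 - 4*s + 16)/(s^2 - 15*s + 56)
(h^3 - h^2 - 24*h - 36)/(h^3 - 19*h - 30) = (h - 6)/(h - 5)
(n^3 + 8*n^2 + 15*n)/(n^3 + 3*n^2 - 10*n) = (n + 3)/(n - 2)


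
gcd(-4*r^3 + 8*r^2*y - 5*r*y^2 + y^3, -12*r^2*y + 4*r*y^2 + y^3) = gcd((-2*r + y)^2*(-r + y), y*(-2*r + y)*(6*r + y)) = -2*r + y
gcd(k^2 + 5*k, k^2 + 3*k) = k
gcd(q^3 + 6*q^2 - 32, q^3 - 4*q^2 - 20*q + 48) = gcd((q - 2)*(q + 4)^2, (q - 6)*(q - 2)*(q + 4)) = q^2 + 2*q - 8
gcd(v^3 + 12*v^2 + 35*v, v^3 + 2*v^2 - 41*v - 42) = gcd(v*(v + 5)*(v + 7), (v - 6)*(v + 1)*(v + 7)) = v + 7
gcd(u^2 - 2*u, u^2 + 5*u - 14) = u - 2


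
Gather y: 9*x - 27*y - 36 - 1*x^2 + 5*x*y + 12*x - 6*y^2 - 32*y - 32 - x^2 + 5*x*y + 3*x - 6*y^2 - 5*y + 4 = -2*x^2 + 24*x - 12*y^2 + y*(10*x - 64) - 64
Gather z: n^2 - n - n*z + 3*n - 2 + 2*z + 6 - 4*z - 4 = n^2 + 2*n + z*(-n - 2)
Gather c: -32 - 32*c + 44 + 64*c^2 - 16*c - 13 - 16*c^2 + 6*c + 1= 48*c^2 - 42*c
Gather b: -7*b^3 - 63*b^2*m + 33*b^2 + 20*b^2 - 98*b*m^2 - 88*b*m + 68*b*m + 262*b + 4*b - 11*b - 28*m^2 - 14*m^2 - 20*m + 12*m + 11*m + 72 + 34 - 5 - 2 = -7*b^3 + b^2*(53 - 63*m) + b*(-98*m^2 - 20*m + 255) - 42*m^2 + 3*m + 99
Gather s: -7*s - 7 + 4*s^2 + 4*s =4*s^2 - 3*s - 7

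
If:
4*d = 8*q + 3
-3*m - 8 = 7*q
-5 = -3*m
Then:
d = -83/28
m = 5/3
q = -13/7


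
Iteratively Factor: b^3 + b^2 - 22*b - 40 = (b + 2)*(b^2 - b - 20) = (b - 5)*(b + 2)*(b + 4)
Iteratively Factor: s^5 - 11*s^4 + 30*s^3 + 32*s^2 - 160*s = (s - 4)*(s^4 - 7*s^3 + 2*s^2 + 40*s) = (s - 4)*(s + 2)*(s^3 - 9*s^2 + 20*s) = s*(s - 4)*(s + 2)*(s^2 - 9*s + 20) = s*(s - 4)^2*(s + 2)*(s - 5)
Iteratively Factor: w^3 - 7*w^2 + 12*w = (w - 4)*(w^2 - 3*w) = w*(w - 4)*(w - 3)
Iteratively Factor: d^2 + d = (d + 1)*(d)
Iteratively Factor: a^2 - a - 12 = (a - 4)*(a + 3)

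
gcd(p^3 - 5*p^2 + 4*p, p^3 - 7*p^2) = p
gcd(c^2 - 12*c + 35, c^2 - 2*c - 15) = c - 5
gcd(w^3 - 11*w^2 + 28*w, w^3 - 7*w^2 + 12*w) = w^2 - 4*w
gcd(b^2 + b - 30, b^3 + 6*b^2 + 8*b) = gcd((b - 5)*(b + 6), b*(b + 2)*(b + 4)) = 1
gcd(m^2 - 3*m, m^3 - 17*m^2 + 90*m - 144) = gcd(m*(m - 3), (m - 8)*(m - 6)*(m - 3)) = m - 3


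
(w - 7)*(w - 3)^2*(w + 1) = w^4 - 12*w^3 + 38*w^2 - 12*w - 63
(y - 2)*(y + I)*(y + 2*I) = y^3 - 2*y^2 + 3*I*y^2 - 2*y - 6*I*y + 4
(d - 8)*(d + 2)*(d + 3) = d^3 - 3*d^2 - 34*d - 48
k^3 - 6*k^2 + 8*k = k*(k - 4)*(k - 2)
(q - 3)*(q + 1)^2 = q^3 - q^2 - 5*q - 3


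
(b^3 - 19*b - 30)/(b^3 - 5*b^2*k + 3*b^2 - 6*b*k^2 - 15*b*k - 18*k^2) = (b^2 - 3*b - 10)/(b^2 - 5*b*k - 6*k^2)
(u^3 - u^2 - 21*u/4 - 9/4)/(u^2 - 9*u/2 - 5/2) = (2*u^2 - 3*u - 9)/(2*(u - 5))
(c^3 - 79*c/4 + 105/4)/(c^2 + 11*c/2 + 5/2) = (4*c^2 - 20*c + 21)/(2*(2*c + 1))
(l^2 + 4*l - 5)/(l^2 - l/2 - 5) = 2*(-l^2 - 4*l + 5)/(-2*l^2 + l + 10)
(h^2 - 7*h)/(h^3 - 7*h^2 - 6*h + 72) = h*(h - 7)/(h^3 - 7*h^2 - 6*h + 72)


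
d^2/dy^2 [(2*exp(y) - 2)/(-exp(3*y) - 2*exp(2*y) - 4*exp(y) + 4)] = (-8*exp(5*y) + 6*exp(4*y) + 68*exp(3*y) - 40*exp(2*y) + 24*exp(y) + 64)*exp(2*y)/(exp(9*y) + 6*exp(8*y) + 24*exp(7*y) + 44*exp(6*y) + 48*exp(5*y) - 48*exp(4*y) - 80*exp(3*y) - 96*exp(2*y) + 192*exp(y) - 64)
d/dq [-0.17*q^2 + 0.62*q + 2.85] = 0.62 - 0.34*q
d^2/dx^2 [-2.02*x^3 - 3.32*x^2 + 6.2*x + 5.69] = -12.12*x - 6.64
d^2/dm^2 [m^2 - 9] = 2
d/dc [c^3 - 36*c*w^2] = 3*c^2 - 36*w^2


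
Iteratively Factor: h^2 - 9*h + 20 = (h - 5)*(h - 4)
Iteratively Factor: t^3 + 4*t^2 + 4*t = (t)*(t^2 + 4*t + 4) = t*(t + 2)*(t + 2)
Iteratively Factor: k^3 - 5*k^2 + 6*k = (k)*(k^2 - 5*k + 6) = k*(k - 2)*(k - 3)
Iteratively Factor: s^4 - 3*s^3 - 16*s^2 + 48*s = (s - 4)*(s^3 + s^2 - 12*s) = s*(s - 4)*(s^2 + s - 12) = s*(s - 4)*(s - 3)*(s + 4)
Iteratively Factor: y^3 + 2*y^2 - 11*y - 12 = (y + 1)*(y^2 + y - 12) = (y + 1)*(y + 4)*(y - 3)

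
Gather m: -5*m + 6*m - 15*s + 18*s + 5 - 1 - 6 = m + 3*s - 2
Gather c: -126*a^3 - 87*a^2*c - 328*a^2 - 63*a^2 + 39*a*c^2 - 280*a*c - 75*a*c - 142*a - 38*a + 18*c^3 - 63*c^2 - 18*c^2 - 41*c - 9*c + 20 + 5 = -126*a^3 - 391*a^2 - 180*a + 18*c^3 + c^2*(39*a - 81) + c*(-87*a^2 - 355*a - 50) + 25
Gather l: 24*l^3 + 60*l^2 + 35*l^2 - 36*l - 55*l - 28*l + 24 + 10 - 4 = 24*l^3 + 95*l^2 - 119*l + 30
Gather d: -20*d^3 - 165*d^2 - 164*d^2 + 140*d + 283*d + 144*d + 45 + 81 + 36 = -20*d^3 - 329*d^2 + 567*d + 162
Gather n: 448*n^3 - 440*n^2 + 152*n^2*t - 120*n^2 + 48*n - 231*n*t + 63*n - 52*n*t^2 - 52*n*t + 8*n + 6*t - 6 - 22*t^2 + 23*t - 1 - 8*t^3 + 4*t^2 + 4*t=448*n^3 + n^2*(152*t - 560) + n*(-52*t^2 - 283*t + 119) - 8*t^3 - 18*t^2 + 33*t - 7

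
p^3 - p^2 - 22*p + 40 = (p - 4)*(p - 2)*(p + 5)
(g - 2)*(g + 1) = g^2 - g - 2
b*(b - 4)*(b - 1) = b^3 - 5*b^2 + 4*b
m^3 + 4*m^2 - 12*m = m*(m - 2)*(m + 6)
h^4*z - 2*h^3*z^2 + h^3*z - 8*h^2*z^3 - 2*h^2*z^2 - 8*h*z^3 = h*(h - 4*z)*(h + 2*z)*(h*z + z)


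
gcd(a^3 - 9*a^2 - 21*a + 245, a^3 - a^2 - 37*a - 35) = a^2 - 2*a - 35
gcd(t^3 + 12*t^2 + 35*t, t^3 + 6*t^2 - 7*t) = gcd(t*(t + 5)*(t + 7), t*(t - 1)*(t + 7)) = t^2 + 7*t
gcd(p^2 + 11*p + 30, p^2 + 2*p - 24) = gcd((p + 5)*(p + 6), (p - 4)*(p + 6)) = p + 6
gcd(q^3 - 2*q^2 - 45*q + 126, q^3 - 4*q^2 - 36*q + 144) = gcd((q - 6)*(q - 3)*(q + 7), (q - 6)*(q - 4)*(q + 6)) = q - 6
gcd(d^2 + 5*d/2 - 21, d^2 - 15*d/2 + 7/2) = 1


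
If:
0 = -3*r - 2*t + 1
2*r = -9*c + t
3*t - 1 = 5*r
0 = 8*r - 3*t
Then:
No Solution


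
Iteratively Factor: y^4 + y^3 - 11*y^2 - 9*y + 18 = (y + 3)*(y^3 - 2*y^2 - 5*y + 6) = (y + 2)*(y + 3)*(y^2 - 4*y + 3) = (y - 1)*(y + 2)*(y + 3)*(y - 3)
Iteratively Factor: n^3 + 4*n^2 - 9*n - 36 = (n + 3)*(n^2 + n - 12) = (n + 3)*(n + 4)*(n - 3)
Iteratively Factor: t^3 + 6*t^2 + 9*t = (t + 3)*(t^2 + 3*t) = t*(t + 3)*(t + 3)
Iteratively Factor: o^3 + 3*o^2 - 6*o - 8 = (o + 4)*(o^2 - o - 2) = (o - 2)*(o + 4)*(o + 1)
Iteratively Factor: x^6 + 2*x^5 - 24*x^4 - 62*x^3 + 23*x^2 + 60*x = (x + 3)*(x^5 - x^4 - 21*x^3 + x^2 + 20*x) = (x - 5)*(x + 3)*(x^4 + 4*x^3 - x^2 - 4*x) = x*(x - 5)*(x + 3)*(x^3 + 4*x^2 - x - 4) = x*(x - 5)*(x + 3)*(x + 4)*(x^2 - 1) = x*(x - 5)*(x + 1)*(x + 3)*(x + 4)*(x - 1)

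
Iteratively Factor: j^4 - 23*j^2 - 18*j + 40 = (j + 4)*(j^3 - 4*j^2 - 7*j + 10) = (j + 2)*(j + 4)*(j^2 - 6*j + 5) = (j - 1)*(j + 2)*(j + 4)*(j - 5)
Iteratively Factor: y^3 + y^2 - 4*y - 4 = (y + 2)*(y^2 - y - 2) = (y - 2)*(y + 2)*(y + 1)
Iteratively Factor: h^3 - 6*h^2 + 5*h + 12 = (h + 1)*(h^2 - 7*h + 12) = (h - 3)*(h + 1)*(h - 4)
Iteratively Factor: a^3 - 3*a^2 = (a)*(a^2 - 3*a) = a*(a - 3)*(a)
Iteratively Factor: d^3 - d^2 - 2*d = (d)*(d^2 - d - 2) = d*(d - 2)*(d + 1)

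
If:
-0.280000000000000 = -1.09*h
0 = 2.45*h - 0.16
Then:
No Solution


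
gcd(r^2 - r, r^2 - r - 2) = 1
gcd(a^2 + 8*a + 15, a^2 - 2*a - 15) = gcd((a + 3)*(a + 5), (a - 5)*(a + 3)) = a + 3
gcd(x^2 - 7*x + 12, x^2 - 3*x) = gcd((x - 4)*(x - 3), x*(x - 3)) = x - 3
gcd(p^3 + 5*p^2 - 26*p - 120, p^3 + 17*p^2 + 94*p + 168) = p^2 + 10*p + 24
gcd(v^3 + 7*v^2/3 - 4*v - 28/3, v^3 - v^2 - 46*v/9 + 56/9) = v^2 + v/3 - 14/3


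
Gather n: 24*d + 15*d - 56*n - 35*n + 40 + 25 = 39*d - 91*n + 65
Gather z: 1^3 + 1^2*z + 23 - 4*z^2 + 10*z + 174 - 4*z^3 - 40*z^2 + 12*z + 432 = -4*z^3 - 44*z^2 + 23*z + 630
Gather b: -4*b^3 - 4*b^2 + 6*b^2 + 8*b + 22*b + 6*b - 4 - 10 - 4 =-4*b^3 + 2*b^2 + 36*b - 18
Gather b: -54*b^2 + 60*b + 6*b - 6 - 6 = -54*b^2 + 66*b - 12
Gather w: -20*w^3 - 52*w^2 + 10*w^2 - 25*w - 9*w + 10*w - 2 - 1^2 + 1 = -20*w^3 - 42*w^2 - 24*w - 2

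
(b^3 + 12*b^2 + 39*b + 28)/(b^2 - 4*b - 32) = (b^2 + 8*b + 7)/(b - 8)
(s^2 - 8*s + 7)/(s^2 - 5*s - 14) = (s - 1)/(s + 2)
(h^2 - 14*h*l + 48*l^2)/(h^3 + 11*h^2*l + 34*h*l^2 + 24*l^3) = (h^2 - 14*h*l + 48*l^2)/(h^3 + 11*h^2*l + 34*h*l^2 + 24*l^3)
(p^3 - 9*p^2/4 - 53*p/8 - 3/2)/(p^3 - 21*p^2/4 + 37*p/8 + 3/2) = (2*p + 3)/(2*p - 3)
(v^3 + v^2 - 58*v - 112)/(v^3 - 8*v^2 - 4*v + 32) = (v + 7)/(v - 2)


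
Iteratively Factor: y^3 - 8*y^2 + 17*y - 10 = (y - 1)*(y^2 - 7*y + 10) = (y - 2)*(y - 1)*(y - 5)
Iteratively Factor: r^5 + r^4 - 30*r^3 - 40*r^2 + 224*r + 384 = (r - 4)*(r^4 + 5*r^3 - 10*r^2 - 80*r - 96) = (r - 4)^2*(r^3 + 9*r^2 + 26*r + 24) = (r - 4)^2*(r + 2)*(r^2 + 7*r + 12) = (r - 4)^2*(r + 2)*(r + 3)*(r + 4)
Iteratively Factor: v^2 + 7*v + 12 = (v + 3)*(v + 4)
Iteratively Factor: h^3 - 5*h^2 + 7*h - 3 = (h - 3)*(h^2 - 2*h + 1) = (h - 3)*(h - 1)*(h - 1)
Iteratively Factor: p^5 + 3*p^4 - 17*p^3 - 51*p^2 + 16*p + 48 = (p + 4)*(p^4 - p^3 - 13*p^2 + p + 12) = (p + 1)*(p + 4)*(p^3 - 2*p^2 - 11*p + 12) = (p - 1)*(p + 1)*(p + 4)*(p^2 - p - 12) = (p - 1)*(p + 1)*(p + 3)*(p + 4)*(p - 4)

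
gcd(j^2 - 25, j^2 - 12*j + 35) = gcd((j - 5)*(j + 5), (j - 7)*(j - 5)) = j - 5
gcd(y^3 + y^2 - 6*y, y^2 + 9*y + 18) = y + 3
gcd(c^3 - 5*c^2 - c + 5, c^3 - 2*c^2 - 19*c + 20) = c^2 - 6*c + 5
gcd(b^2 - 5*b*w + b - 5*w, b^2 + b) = b + 1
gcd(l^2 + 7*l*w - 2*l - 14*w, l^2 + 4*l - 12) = l - 2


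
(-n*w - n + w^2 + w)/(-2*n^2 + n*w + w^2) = (w + 1)/(2*n + w)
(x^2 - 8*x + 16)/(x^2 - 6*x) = (x^2 - 8*x + 16)/(x*(x - 6))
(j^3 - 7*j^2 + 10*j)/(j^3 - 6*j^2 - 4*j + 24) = j*(j - 5)/(j^2 - 4*j - 12)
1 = 1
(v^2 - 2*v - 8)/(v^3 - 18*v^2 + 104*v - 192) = (v + 2)/(v^2 - 14*v + 48)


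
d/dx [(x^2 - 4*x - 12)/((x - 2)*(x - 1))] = (x^2 + 28*x - 44)/(x^4 - 6*x^3 + 13*x^2 - 12*x + 4)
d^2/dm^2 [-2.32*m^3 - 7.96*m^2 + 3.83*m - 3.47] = -13.92*m - 15.92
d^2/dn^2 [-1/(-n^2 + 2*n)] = 2*(-n*(n - 2) + 4*(n - 1)^2)/(n^3*(n - 2)^3)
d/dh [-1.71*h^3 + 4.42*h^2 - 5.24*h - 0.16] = -5.13*h^2 + 8.84*h - 5.24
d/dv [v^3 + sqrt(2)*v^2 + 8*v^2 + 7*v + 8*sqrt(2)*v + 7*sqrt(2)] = 3*v^2 + 2*sqrt(2)*v + 16*v + 7 + 8*sqrt(2)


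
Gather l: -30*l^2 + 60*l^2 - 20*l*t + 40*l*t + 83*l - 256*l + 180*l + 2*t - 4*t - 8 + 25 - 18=30*l^2 + l*(20*t + 7) - 2*t - 1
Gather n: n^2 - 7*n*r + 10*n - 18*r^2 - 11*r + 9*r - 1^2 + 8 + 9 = n^2 + n*(10 - 7*r) - 18*r^2 - 2*r + 16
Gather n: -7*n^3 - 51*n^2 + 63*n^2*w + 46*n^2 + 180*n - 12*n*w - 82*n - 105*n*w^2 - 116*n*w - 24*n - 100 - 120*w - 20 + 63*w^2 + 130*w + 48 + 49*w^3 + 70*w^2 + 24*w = -7*n^3 + n^2*(63*w - 5) + n*(-105*w^2 - 128*w + 74) + 49*w^3 + 133*w^2 + 34*w - 72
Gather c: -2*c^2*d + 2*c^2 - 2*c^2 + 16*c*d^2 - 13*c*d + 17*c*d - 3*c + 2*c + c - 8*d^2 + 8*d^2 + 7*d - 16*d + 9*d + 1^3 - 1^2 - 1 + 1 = -2*c^2*d + c*(16*d^2 + 4*d)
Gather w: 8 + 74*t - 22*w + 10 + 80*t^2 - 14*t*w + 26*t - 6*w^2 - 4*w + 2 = 80*t^2 + 100*t - 6*w^2 + w*(-14*t - 26) + 20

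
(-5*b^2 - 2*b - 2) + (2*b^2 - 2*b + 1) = -3*b^2 - 4*b - 1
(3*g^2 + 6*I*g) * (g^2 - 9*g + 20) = 3*g^4 - 27*g^3 + 6*I*g^3 + 60*g^2 - 54*I*g^2 + 120*I*g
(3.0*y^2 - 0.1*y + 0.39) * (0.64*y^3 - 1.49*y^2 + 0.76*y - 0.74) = 1.92*y^5 - 4.534*y^4 + 2.6786*y^3 - 2.8771*y^2 + 0.3704*y - 0.2886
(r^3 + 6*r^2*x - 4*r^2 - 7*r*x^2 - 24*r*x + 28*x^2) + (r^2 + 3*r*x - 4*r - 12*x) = r^3 + 6*r^2*x - 3*r^2 - 7*r*x^2 - 21*r*x - 4*r + 28*x^2 - 12*x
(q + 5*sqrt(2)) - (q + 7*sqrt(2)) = -2*sqrt(2)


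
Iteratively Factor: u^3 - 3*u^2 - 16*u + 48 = (u - 4)*(u^2 + u - 12) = (u - 4)*(u - 3)*(u + 4)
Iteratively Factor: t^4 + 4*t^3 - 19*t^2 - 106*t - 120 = (t + 2)*(t^3 + 2*t^2 - 23*t - 60) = (t + 2)*(t + 3)*(t^2 - t - 20) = (t + 2)*(t + 3)*(t + 4)*(t - 5)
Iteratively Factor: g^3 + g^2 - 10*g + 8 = (g - 1)*(g^2 + 2*g - 8) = (g - 2)*(g - 1)*(g + 4)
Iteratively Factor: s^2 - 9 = (s - 3)*(s + 3)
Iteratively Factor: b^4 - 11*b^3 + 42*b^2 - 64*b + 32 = (b - 4)*(b^3 - 7*b^2 + 14*b - 8) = (b - 4)*(b - 1)*(b^2 - 6*b + 8) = (b - 4)*(b - 2)*(b - 1)*(b - 4)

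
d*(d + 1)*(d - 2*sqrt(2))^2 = d^4 - 4*sqrt(2)*d^3 + d^3 - 4*sqrt(2)*d^2 + 8*d^2 + 8*d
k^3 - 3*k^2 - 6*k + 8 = (k - 4)*(k - 1)*(k + 2)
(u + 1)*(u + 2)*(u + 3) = u^3 + 6*u^2 + 11*u + 6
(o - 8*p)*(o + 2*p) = o^2 - 6*o*p - 16*p^2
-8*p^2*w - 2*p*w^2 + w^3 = w*(-4*p + w)*(2*p + w)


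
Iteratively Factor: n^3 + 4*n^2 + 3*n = (n + 3)*(n^2 + n) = (n + 1)*(n + 3)*(n)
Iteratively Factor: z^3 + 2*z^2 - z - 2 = (z - 1)*(z^2 + 3*z + 2) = (z - 1)*(z + 1)*(z + 2)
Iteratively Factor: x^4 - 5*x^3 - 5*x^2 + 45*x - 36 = (x - 4)*(x^3 - x^2 - 9*x + 9) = (x - 4)*(x - 1)*(x^2 - 9) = (x - 4)*(x - 3)*(x - 1)*(x + 3)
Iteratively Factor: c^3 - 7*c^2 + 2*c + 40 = (c + 2)*(c^2 - 9*c + 20) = (c - 5)*(c + 2)*(c - 4)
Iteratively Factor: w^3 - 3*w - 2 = (w + 1)*(w^2 - w - 2) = (w - 2)*(w + 1)*(w + 1)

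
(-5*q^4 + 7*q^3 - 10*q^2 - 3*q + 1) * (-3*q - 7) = 15*q^5 + 14*q^4 - 19*q^3 + 79*q^2 + 18*q - 7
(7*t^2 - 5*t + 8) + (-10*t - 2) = 7*t^2 - 15*t + 6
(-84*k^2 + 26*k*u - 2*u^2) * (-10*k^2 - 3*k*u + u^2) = 840*k^4 - 8*k^3*u - 142*k^2*u^2 + 32*k*u^3 - 2*u^4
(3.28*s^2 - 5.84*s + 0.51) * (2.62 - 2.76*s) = -9.0528*s^3 + 24.712*s^2 - 16.7084*s + 1.3362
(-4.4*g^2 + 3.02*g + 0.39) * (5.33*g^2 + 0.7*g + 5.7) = -23.452*g^4 + 13.0166*g^3 - 20.8873*g^2 + 17.487*g + 2.223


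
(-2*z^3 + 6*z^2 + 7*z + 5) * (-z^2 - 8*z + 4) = 2*z^5 + 10*z^4 - 63*z^3 - 37*z^2 - 12*z + 20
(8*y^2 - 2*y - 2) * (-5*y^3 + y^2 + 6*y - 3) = -40*y^5 + 18*y^4 + 56*y^3 - 38*y^2 - 6*y + 6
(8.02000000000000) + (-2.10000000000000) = 5.92000000000000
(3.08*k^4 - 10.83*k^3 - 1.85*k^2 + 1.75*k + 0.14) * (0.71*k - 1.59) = 2.1868*k^5 - 12.5865*k^4 + 15.9062*k^3 + 4.184*k^2 - 2.6831*k - 0.2226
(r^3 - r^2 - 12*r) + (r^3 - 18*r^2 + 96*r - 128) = 2*r^3 - 19*r^2 + 84*r - 128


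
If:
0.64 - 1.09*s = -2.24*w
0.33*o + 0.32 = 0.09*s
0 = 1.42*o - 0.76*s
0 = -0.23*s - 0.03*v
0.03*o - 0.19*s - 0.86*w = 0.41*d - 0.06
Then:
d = 6.08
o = -1.98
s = -3.69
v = 28.32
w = -2.08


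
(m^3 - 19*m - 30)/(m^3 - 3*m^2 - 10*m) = (m + 3)/m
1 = 1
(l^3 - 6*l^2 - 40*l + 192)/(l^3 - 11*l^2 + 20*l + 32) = (l + 6)/(l + 1)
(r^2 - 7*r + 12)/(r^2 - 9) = (r - 4)/(r + 3)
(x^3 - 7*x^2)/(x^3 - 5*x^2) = (x - 7)/(x - 5)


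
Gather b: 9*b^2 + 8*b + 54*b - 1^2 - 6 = 9*b^2 + 62*b - 7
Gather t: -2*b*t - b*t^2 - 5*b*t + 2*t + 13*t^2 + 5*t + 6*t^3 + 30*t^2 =6*t^3 + t^2*(43 - b) + t*(7 - 7*b)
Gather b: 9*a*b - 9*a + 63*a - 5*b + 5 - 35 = 54*a + b*(9*a - 5) - 30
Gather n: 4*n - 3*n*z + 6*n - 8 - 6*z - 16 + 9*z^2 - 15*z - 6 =n*(10 - 3*z) + 9*z^2 - 21*z - 30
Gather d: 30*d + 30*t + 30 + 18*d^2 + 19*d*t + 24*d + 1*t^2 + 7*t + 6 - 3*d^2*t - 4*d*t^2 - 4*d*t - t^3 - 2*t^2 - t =d^2*(18 - 3*t) + d*(-4*t^2 + 15*t + 54) - t^3 - t^2 + 36*t + 36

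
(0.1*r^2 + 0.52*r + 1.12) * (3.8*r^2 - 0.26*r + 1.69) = 0.38*r^4 + 1.95*r^3 + 4.2898*r^2 + 0.5876*r + 1.8928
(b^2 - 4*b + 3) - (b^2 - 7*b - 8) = 3*b + 11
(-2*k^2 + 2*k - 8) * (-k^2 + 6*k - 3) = 2*k^4 - 14*k^3 + 26*k^2 - 54*k + 24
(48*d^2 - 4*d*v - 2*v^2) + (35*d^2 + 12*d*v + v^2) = 83*d^2 + 8*d*v - v^2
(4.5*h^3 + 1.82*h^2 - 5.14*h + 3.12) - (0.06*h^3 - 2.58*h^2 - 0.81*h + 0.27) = 4.44*h^3 + 4.4*h^2 - 4.33*h + 2.85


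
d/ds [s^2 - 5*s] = 2*s - 5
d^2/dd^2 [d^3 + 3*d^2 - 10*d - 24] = 6*d + 6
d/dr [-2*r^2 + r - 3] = 1 - 4*r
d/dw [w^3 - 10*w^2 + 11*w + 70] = 3*w^2 - 20*w + 11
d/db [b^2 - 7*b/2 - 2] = 2*b - 7/2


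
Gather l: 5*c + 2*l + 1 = 5*c + 2*l + 1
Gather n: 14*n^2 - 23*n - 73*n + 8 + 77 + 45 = 14*n^2 - 96*n + 130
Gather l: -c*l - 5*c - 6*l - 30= -5*c + l*(-c - 6) - 30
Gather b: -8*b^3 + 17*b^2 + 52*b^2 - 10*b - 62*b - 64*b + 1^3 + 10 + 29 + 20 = -8*b^3 + 69*b^2 - 136*b + 60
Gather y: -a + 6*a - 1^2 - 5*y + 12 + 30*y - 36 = 5*a + 25*y - 25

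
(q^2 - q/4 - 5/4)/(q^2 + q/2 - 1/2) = (4*q - 5)/(2*(2*q - 1))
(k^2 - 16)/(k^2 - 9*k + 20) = (k + 4)/(k - 5)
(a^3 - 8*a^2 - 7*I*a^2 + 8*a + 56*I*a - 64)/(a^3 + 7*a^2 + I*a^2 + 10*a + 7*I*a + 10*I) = (a^2 - 8*a*(1 + I) + 64*I)/(a^2 + 7*a + 10)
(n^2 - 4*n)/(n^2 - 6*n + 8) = n/(n - 2)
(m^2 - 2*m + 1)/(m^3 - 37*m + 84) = (m^2 - 2*m + 1)/(m^3 - 37*m + 84)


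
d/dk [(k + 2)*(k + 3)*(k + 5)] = 3*k^2 + 20*k + 31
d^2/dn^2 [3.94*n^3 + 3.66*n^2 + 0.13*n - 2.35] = 23.64*n + 7.32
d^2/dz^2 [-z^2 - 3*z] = -2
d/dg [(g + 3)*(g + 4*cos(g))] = g - (g + 3)*(4*sin(g) - 1) + 4*cos(g)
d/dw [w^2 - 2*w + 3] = 2*w - 2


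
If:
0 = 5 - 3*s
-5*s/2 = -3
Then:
No Solution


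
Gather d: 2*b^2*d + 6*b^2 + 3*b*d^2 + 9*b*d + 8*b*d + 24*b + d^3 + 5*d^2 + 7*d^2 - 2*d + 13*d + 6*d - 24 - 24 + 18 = 6*b^2 + 24*b + d^3 + d^2*(3*b + 12) + d*(2*b^2 + 17*b + 17) - 30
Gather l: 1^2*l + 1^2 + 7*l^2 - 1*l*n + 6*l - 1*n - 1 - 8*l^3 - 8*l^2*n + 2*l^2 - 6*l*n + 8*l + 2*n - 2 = -8*l^3 + l^2*(9 - 8*n) + l*(15 - 7*n) + n - 2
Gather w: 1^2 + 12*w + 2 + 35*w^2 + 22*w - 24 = 35*w^2 + 34*w - 21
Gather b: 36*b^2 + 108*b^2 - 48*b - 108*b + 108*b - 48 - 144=144*b^2 - 48*b - 192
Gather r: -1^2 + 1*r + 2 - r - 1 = 0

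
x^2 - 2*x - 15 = (x - 5)*(x + 3)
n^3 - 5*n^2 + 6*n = n*(n - 3)*(n - 2)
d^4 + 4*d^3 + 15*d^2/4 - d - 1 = (d - 1/2)*(d + 1/2)*(d + 2)^2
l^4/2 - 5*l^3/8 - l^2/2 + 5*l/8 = l*(l/2 + 1/2)*(l - 5/4)*(l - 1)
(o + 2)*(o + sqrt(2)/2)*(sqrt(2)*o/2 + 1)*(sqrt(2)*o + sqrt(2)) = o^4 + 3*sqrt(2)*o^3/2 + 3*o^3 + 3*o^2 + 9*sqrt(2)*o^2/2 + 3*o + 3*sqrt(2)*o + 2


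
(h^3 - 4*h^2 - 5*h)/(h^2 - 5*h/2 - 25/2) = 2*h*(h + 1)/(2*h + 5)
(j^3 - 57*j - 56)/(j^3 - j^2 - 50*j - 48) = (j + 7)/(j + 6)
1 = 1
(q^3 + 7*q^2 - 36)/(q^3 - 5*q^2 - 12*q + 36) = (q + 6)/(q - 6)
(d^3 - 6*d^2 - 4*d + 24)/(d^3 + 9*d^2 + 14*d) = (d^2 - 8*d + 12)/(d*(d + 7))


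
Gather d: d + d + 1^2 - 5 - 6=2*d - 10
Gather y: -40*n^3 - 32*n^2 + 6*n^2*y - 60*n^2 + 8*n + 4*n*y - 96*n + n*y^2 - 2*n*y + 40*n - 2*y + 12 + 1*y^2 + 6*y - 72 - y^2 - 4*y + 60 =-40*n^3 - 92*n^2 + n*y^2 - 48*n + y*(6*n^2 + 2*n)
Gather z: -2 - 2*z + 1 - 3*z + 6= 5 - 5*z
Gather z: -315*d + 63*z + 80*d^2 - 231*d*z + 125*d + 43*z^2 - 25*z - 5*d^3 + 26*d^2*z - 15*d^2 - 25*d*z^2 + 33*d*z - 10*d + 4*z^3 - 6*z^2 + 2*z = -5*d^3 + 65*d^2 - 200*d + 4*z^3 + z^2*(37 - 25*d) + z*(26*d^2 - 198*d + 40)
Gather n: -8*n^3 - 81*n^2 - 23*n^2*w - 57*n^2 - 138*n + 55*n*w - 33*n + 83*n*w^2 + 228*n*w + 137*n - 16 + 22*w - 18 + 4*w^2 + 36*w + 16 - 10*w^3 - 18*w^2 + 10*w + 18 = -8*n^3 + n^2*(-23*w - 138) + n*(83*w^2 + 283*w - 34) - 10*w^3 - 14*w^2 + 68*w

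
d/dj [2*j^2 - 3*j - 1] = 4*j - 3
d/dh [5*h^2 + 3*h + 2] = 10*h + 3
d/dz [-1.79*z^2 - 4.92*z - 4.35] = -3.58*z - 4.92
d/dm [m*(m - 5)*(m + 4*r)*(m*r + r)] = 2*r*(2*m^3 + 6*m^2*r - 6*m^2 - 16*m*r - 5*m - 10*r)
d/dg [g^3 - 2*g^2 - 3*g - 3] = 3*g^2 - 4*g - 3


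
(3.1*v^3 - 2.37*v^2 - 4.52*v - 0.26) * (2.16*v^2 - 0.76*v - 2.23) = 6.696*v^5 - 7.4752*v^4 - 14.875*v^3 + 8.1587*v^2 + 10.2772*v + 0.5798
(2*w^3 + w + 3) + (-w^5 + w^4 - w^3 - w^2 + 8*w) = -w^5 + w^4 + w^3 - w^2 + 9*w + 3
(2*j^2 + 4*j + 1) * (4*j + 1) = 8*j^3 + 18*j^2 + 8*j + 1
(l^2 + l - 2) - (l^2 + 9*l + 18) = -8*l - 20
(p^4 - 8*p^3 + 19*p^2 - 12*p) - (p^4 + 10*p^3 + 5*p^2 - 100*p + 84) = -18*p^3 + 14*p^2 + 88*p - 84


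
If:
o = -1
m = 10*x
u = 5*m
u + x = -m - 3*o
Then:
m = 30/61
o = -1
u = 150/61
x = 3/61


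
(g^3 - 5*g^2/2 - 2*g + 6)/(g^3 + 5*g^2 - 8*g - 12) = (g^2 - g/2 - 3)/(g^2 + 7*g + 6)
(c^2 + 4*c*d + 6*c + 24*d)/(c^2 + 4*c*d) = (c + 6)/c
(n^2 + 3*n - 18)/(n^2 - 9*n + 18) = (n + 6)/(n - 6)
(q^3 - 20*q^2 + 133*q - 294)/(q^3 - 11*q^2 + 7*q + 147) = (q - 6)/(q + 3)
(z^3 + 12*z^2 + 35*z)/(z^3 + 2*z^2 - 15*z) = (z + 7)/(z - 3)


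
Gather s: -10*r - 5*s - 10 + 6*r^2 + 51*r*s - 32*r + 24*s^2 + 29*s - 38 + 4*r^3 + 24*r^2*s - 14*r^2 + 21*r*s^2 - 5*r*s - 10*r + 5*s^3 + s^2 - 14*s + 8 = 4*r^3 - 8*r^2 - 52*r + 5*s^3 + s^2*(21*r + 25) + s*(24*r^2 + 46*r + 10) - 40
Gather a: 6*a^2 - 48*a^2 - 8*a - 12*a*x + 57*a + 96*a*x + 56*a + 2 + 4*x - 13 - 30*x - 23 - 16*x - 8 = -42*a^2 + a*(84*x + 105) - 42*x - 42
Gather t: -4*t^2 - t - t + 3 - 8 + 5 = -4*t^2 - 2*t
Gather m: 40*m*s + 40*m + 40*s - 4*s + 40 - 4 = m*(40*s + 40) + 36*s + 36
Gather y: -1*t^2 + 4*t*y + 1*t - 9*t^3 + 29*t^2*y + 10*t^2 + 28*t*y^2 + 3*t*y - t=-9*t^3 + 9*t^2 + 28*t*y^2 + y*(29*t^2 + 7*t)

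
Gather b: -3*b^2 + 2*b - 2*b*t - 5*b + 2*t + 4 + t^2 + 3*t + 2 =-3*b^2 + b*(-2*t - 3) + t^2 + 5*t + 6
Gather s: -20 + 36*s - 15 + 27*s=63*s - 35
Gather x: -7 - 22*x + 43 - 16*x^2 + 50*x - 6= -16*x^2 + 28*x + 30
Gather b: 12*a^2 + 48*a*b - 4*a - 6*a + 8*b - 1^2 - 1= 12*a^2 - 10*a + b*(48*a + 8) - 2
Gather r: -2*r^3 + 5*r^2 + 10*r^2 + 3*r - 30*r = -2*r^3 + 15*r^2 - 27*r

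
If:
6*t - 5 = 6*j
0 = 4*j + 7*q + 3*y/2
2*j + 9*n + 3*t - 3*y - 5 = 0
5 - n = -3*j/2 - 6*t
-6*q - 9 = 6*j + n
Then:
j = -37/42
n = 95/28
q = -199/168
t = -1/21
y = 1985/252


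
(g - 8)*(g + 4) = g^2 - 4*g - 32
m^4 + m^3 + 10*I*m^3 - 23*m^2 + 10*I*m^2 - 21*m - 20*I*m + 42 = (m - 1)*(m + 2)*(m + 3*I)*(m + 7*I)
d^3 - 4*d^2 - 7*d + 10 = (d - 5)*(d - 1)*(d + 2)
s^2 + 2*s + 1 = (s + 1)^2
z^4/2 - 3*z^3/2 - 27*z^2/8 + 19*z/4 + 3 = (z/2 + 1)*(z - 4)*(z - 3/2)*(z + 1/2)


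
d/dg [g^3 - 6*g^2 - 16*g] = 3*g^2 - 12*g - 16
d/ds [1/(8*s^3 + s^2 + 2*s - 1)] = 2*(-12*s^2 - s - 1)/(8*s^3 + s^2 + 2*s - 1)^2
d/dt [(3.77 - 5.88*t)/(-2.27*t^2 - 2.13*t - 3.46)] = (-13.3476*t^2 + 17.1158*t + 28.3749)/(5.1529*t^4 + 9.6702*t^3 + 20.2453*t^2 + 14.7396*t + 11.9716)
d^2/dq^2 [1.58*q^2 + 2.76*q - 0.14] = 3.16000000000000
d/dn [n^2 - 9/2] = 2*n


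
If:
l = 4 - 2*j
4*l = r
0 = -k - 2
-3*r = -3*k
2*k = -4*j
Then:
No Solution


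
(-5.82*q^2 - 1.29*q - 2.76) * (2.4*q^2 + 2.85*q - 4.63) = -13.968*q^4 - 19.683*q^3 + 16.6461*q^2 - 1.8933*q + 12.7788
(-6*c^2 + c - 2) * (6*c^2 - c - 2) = -36*c^4 + 12*c^3 - c^2 + 4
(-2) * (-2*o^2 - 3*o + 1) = 4*o^2 + 6*o - 2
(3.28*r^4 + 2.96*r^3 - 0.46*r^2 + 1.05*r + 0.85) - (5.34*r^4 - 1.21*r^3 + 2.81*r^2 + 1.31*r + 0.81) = -2.06*r^4 + 4.17*r^3 - 3.27*r^2 - 0.26*r + 0.0399999999999999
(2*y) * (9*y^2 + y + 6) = 18*y^3 + 2*y^2 + 12*y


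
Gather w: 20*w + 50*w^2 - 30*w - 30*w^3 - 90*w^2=-30*w^3 - 40*w^2 - 10*w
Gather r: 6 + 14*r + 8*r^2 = 8*r^2 + 14*r + 6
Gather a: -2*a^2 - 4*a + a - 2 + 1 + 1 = -2*a^2 - 3*a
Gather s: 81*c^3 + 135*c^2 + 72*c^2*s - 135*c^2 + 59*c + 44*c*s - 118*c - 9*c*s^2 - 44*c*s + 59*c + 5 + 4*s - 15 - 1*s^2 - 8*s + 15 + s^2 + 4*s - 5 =81*c^3 + 72*c^2*s - 9*c*s^2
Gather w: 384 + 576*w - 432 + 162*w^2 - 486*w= 162*w^2 + 90*w - 48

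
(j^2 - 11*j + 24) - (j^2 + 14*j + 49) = -25*j - 25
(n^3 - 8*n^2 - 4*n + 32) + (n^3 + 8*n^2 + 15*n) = 2*n^3 + 11*n + 32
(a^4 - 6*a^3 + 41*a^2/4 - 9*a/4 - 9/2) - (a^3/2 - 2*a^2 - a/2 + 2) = a^4 - 13*a^3/2 + 49*a^2/4 - 7*a/4 - 13/2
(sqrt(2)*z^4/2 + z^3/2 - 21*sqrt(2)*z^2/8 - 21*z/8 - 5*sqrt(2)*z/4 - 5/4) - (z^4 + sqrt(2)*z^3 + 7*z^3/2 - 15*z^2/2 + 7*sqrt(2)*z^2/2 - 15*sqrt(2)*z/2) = -z^4 + sqrt(2)*z^4/2 - 3*z^3 - sqrt(2)*z^3 - 49*sqrt(2)*z^2/8 + 15*z^2/2 - 21*z/8 + 25*sqrt(2)*z/4 - 5/4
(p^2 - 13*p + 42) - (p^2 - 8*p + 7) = 35 - 5*p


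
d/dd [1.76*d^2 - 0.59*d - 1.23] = 3.52*d - 0.59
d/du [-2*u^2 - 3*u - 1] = -4*u - 3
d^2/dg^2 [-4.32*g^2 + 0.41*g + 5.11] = -8.64000000000000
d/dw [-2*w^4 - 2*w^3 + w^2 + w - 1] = -8*w^3 - 6*w^2 + 2*w + 1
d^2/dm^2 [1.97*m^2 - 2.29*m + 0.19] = 3.94000000000000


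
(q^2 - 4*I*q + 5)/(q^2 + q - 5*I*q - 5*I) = (q + I)/(q + 1)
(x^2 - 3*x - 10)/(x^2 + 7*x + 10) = (x - 5)/(x + 5)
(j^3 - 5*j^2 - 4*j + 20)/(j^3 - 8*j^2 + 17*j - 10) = (j + 2)/(j - 1)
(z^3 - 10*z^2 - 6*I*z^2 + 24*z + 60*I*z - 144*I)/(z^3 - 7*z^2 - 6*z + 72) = (z - 6*I)/(z + 3)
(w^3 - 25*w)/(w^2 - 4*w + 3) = w*(w^2 - 25)/(w^2 - 4*w + 3)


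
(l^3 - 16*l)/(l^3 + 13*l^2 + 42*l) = (l^2 - 16)/(l^2 + 13*l + 42)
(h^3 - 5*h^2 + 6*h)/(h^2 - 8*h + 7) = h*(h^2 - 5*h + 6)/(h^2 - 8*h + 7)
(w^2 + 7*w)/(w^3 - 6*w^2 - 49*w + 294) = w/(w^2 - 13*w + 42)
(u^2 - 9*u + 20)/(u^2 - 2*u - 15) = (u - 4)/(u + 3)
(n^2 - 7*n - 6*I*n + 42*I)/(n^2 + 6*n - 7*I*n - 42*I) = (n^2 - n*(7 + 6*I) + 42*I)/(n^2 + n*(6 - 7*I) - 42*I)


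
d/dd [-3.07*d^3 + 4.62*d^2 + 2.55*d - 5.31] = -9.21*d^2 + 9.24*d + 2.55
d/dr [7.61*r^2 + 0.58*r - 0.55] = 15.22*r + 0.58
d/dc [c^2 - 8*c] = 2*c - 8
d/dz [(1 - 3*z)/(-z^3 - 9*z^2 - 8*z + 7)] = (-6*z^3 - 24*z^2 + 18*z - 13)/(z^6 + 18*z^5 + 97*z^4 + 130*z^3 - 62*z^2 - 112*z + 49)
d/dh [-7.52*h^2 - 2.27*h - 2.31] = -15.04*h - 2.27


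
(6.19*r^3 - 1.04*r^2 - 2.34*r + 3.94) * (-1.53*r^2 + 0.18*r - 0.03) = -9.4707*r^5 + 2.7054*r^4 + 3.2073*r^3 - 6.4182*r^2 + 0.7794*r - 0.1182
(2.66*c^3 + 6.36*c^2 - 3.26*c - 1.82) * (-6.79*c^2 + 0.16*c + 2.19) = -18.0614*c^5 - 42.7588*c^4 + 28.9784*c^3 + 25.7646*c^2 - 7.4306*c - 3.9858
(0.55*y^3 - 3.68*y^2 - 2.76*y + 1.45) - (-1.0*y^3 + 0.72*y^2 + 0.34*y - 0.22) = 1.55*y^3 - 4.4*y^2 - 3.1*y + 1.67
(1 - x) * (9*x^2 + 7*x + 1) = -9*x^3 + 2*x^2 + 6*x + 1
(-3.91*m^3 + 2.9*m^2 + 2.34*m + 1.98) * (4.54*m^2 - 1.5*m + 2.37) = -17.7514*m^5 + 19.031*m^4 - 2.9931*m^3 + 12.3522*m^2 + 2.5758*m + 4.6926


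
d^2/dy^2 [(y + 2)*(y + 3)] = 2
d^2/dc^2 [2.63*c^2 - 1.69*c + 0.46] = 5.26000000000000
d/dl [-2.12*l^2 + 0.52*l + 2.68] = 0.52 - 4.24*l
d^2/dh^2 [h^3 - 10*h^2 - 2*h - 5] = 6*h - 20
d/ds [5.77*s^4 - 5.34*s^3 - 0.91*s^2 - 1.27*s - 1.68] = 23.08*s^3 - 16.02*s^2 - 1.82*s - 1.27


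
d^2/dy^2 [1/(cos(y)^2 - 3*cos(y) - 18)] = (4*sin(y)^4 - 83*sin(y)^2 - 171*cos(y)/4 - 9*cos(3*y)/4 + 25)/(sin(y)^2 + 3*cos(y) + 17)^3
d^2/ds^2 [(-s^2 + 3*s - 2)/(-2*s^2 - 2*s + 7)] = 2*(-16*s^3 + 66*s^2 - 102*s + 43)/(8*s^6 + 24*s^5 - 60*s^4 - 160*s^3 + 210*s^2 + 294*s - 343)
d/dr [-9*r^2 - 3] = -18*r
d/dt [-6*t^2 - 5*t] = -12*t - 5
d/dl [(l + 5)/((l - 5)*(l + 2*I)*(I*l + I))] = I*((l - 5)*(l + 1)*(l + 5) - (l - 5)*(l + 1)*(l + 2*I) + (l - 5)*(l + 5)*(l + 2*I) + (l + 1)*(l + 5)*(l + 2*I))/((l - 5)^2*(l + 1)^2*(l + 2*I)^2)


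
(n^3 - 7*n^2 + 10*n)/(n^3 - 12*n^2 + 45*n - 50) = n/(n - 5)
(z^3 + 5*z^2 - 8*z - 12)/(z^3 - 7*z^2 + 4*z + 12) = (z + 6)/(z - 6)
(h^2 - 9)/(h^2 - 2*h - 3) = (h + 3)/(h + 1)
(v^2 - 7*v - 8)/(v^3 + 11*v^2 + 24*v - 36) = (v^2 - 7*v - 8)/(v^3 + 11*v^2 + 24*v - 36)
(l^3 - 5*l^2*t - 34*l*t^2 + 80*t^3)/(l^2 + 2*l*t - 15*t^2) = (-l^2 + 10*l*t - 16*t^2)/(-l + 3*t)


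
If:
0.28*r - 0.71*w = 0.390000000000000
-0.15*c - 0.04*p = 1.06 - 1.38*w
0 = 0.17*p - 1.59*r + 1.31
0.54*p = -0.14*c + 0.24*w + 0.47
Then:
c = -8.76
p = 3.10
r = 1.16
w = -0.09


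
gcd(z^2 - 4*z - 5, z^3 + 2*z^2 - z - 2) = z + 1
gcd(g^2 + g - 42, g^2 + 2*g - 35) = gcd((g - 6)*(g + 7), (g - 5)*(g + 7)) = g + 7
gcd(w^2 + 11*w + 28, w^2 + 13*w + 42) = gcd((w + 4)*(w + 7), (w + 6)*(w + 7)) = w + 7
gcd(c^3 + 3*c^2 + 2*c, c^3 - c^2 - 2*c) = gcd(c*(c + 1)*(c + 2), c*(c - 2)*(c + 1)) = c^2 + c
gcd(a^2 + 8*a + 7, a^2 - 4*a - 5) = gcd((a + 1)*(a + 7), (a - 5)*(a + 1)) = a + 1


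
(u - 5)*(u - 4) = u^2 - 9*u + 20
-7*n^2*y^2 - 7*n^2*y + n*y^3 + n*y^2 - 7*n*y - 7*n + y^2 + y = (-7*n + y)*(y + 1)*(n*y + 1)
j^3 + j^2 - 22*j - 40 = (j - 5)*(j + 2)*(j + 4)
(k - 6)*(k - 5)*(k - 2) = k^3 - 13*k^2 + 52*k - 60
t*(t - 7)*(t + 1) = t^3 - 6*t^2 - 7*t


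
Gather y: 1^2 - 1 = 0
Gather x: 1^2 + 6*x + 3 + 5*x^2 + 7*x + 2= 5*x^2 + 13*x + 6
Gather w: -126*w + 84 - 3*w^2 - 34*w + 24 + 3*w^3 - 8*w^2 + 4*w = 3*w^3 - 11*w^2 - 156*w + 108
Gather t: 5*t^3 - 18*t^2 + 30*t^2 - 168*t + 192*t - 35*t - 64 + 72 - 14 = 5*t^3 + 12*t^2 - 11*t - 6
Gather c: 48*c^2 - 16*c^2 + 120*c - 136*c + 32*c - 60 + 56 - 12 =32*c^2 + 16*c - 16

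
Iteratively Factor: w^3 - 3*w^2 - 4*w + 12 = (w - 2)*(w^2 - w - 6) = (w - 3)*(w - 2)*(w + 2)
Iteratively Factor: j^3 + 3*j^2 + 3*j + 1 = (j + 1)*(j^2 + 2*j + 1) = (j + 1)^2*(j + 1)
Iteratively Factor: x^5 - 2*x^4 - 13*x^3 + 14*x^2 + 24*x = (x - 2)*(x^4 - 13*x^2 - 12*x) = (x - 4)*(x - 2)*(x^3 + 4*x^2 + 3*x) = (x - 4)*(x - 2)*(x + 1)*(x^2 + 3*x) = (x - 4)*(x - 2)*(x + 1)*(x + 3)*(x)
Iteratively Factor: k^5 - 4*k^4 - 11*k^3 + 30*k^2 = (k)*(k^4 - 4*k^3 - 11*k^2 + 30*k) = k*(k - 5)*(k^3 + k^2 - 6*k) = k*(k - 5)*(k - 2)*(k^2 + 3*k) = k^2*(k - 5)*(k - 2)*(k + 3)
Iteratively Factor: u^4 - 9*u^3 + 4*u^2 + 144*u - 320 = (u - 4)*(u^3 - 5*u^2 - 16*u + 80) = (u - 4)^2*(u^2 - u - 20) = (u - 4)^2*(u + 4)*(u - 5)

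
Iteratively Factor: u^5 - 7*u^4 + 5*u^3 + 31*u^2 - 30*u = (u)*(u^4 - 7*u^3 + 5*u^2 + 31*u - 30) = u*(u + 2)*(u^3 - 9*u^2 + 23*u - 15) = u*(u - 5)*(u + 2)*(u^2 - 4*u + 3) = u*(u - 5)*(u - 3)*(u + 2)*(u - 1)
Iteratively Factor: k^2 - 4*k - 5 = (k - 5)*(k + 1)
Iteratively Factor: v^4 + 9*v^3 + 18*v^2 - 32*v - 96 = (v - 2)*(v^3 + 11*v^2 + 40*v + 48) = (v - 2)*(v + 4)*(v^2 + 7*v + 12) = (v - 2)*(v + 4)^2*(v + 3)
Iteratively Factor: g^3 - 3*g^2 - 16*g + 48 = (g - 4)*(g^2 + g - 12) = (g - 4)*(g - 3)*(g + 4)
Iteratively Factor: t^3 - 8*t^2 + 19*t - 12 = (t - 1)*(t^2 - 7*t + 12) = (t - 3)*(t - 1)*(t - 4)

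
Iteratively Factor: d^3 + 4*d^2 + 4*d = (d + 2)*(d^2 + 2*d) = d*(d + 2)*(d + 2)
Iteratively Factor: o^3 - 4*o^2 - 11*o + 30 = (o - 5)*(o^2 + o - 6) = (o - 5)*(o + 3)*(o - 2)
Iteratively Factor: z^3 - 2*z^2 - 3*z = (z + 1)*(z^2 - 3*z) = z*(z + 1)*(z - 3)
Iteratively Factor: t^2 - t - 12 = (t - 4)*(t + 3)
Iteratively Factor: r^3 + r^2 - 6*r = (r - 2)*(r^2 + 3*r) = r*(r - 2)*(r + 3)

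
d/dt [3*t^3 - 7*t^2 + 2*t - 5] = 9*t^2 - 14*t + 2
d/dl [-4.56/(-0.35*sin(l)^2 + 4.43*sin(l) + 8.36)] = (20.2008 - 3.192*sin(l))*cos(l)/(-0.35*sin(l)^2 + 4.43*sin(l) + 8.36)^2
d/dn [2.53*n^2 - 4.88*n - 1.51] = 5.06*n - 4.88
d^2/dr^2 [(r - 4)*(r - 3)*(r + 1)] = 6*r - 12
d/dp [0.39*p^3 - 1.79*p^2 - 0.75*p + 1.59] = 1.17*p^2 - 3.58*p - 0.75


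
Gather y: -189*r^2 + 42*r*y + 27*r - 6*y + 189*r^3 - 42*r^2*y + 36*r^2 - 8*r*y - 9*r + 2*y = 189*r^3 - 153*r^2 + 18*r + y*(-42*r^2 + 34*r - 4)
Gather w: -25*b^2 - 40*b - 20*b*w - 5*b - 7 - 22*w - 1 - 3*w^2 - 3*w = -25*b^2 - 45*b - 3*w^2 + w*(-20*b - 25) - 8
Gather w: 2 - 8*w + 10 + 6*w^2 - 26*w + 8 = 6*w^2 - 34*w + 20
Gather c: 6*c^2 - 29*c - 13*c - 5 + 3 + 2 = 6*c^2 - 42*c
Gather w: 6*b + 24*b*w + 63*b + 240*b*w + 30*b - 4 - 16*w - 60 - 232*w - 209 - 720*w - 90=99*b + w*(264*b - 968) - 363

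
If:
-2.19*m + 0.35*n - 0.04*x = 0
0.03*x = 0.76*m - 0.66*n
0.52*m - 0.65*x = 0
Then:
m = 0.00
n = 0.00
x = 0.00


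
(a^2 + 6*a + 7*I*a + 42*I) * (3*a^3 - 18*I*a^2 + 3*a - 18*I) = 3*a^5 + 18*a^4 + 3*I*a^4 + 129*a^3 + 18*I*a^3 + 774*a^2 + 3*I*a^2 + 126*a + 18*I*a + 756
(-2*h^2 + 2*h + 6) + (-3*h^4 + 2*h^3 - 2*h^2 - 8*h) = -3*h^4 + 2*h^3 - 4*h^2 - 6*h + 6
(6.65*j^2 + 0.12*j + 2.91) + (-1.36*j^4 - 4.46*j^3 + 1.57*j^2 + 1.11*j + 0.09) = -1.36*j^4 - 4.46*j^3 + 8.22*j^2 + 1.23*j + 3.0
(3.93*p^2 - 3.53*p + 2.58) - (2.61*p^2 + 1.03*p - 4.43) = 1.32*p^2 - 4.56*p + 7.01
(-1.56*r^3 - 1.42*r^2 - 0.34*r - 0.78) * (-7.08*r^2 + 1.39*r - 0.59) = 11.0448*r^5 + 7.8852*r^4 + 1.3538*r^3 + 5.8876*r^2 - 0.8836*r + 0.4602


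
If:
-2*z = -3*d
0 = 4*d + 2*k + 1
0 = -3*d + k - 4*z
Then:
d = -1/22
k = -9/22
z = -3/44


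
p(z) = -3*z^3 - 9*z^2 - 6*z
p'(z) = -9*z^2 - 18*z - 6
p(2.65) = -134.93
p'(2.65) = -116.90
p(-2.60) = 7.49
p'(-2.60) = -20.04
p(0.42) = -4.33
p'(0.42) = -15.15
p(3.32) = -228.90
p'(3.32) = -164.96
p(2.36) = -103.72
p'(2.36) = -98.61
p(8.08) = -2218.60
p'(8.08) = -739.02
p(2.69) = -139.66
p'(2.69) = -119.54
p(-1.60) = -1.15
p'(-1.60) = -0.24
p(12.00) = -6552.00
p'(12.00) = -1518.00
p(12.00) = -6552.00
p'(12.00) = -1518.00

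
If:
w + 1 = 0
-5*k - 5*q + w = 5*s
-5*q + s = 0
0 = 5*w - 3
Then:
No Solution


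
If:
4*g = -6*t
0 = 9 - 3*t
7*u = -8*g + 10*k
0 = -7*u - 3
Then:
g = -9/2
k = -39/10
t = 3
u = -3/7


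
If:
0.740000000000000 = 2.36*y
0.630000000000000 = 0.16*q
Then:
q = 3.94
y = 0.31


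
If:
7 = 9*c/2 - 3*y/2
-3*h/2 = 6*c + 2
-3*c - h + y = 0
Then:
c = 5/6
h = -14/3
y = -13/6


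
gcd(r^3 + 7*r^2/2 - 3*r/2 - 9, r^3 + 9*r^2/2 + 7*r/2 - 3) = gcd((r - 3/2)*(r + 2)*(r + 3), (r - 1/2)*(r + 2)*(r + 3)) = r^2 + 5*r + 6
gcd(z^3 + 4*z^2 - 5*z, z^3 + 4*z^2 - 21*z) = z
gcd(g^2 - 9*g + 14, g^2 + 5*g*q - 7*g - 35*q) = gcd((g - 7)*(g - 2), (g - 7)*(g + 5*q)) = g - 7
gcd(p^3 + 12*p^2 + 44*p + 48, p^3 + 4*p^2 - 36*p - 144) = p^2 + 10*p + 24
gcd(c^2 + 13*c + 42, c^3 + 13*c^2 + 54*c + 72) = c + 6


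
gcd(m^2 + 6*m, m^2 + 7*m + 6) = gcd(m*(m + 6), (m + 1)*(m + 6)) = m + 6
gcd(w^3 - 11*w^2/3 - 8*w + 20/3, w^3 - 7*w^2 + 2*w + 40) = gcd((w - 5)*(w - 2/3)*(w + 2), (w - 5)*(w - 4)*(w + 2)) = w^2 - 3*w - 10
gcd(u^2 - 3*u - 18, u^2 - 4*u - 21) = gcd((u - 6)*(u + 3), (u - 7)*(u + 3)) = u + 3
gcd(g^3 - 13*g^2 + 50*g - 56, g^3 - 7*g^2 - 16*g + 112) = g^2 - 11*g + 28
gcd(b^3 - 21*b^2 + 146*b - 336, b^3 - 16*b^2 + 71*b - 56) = b^2 - 15*b + 56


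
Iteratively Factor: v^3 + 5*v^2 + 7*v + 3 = (v + 1)*(v^2 + 4*v + 3) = (v + 1)^2*(v + 3)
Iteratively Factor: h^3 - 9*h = (h)*(h^2 - 9) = h*(h + 3)*(h - 3)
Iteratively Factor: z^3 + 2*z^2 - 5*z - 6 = (z - 2)*(z^2 + 4*z + 3) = (z - 2)*(z + 3)*(z + 1)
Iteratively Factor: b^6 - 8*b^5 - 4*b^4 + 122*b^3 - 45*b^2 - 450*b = (b - 5)*(b^5 - 3*b^4 - 19*b^3 + 27*b^2 + 90*b) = (b - 5)*(b + 2)*(b^4 - 5*b^3 - 9*b^2 + 45*b) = (b - 5)*(b - 3)*(b + 2)*(b^3 - 2*b^2 - 15*b) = b*(b - 5)*(b - 3)*(b + 2)*(b^2 - 2*b - 15) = b*(b - 5)^2*(b - 3)*(b + 2)*(b + 3)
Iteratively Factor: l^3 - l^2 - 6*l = (l + 2)*(l^2 - 3*l) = (l - 3)*(l + 2)*(l)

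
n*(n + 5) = n^2 + 5*n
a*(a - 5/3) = a^2 - 5*a/3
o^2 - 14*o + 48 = (o - 8)*(o - 6)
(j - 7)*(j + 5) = j^2 - 2*j - 35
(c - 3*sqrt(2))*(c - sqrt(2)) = c^2 - 4*sqrt(2)*c + 6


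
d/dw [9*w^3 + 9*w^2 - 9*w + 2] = 27*w^2 + 18*w - 9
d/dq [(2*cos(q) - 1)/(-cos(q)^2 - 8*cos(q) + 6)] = 2*(sin(q)^2 + cos(q) - 3)*sin(q)/(cos(q)^2 + 8*cos(q) - 6)^2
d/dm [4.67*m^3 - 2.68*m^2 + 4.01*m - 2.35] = 14.01*m^2 - 5.36*m + 4.01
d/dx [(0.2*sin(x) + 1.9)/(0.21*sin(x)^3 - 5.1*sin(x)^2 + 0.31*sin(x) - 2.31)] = (-0.084*sin(x)^3 - 0.177*sin(x)^2 + 19.38*sin(x) - 1.051)*cos(x)/(0.0441*sin(x)^6 - 2.142*sin(x)^5 + 26.1402*sin(x)^4 - 4.1322*sin(x)^3 + 23.6581*sin(x)^2 - 1.4322*sin(x) + 5.3361)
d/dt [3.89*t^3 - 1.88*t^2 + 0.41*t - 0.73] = 11.67*t^2 - 3.76*t + 0.41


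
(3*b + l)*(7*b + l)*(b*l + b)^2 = 21*b^4*l^2 + 42*b^4*l + 21*b^4 + 10*b^3*l^3 + 20*b^3*l^2 + 10*b^3*l + b^2*l^4 + 2*b^2*l^3 + b^2*l^2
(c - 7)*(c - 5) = c^2 - 12*c + 35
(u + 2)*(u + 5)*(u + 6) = u^3 + 13*u^2 + 52*u + 60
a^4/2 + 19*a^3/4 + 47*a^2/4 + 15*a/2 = a*(a/2 + 1/2)*(a + 5/2)*(a + 6)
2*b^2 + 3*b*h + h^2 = (b + h)*(2*b + h)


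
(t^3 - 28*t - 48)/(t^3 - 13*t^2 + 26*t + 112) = (t^2 - 2*t - 24)/(t^2 - 15*t + 56)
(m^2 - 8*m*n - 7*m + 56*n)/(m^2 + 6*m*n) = (m^2 - 8*m*n - 7*m + 56*n)/(m*(m + 6*n))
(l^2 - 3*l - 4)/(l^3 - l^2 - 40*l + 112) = (l + 1)/(l^2 + 3*l - 28)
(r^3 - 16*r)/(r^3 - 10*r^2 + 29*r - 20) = r*(r + 4)/(r^2 - 6*r + 5)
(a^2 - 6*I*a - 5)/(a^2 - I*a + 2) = (a^2 - 6*I*a - 5)/(a^2 - I*a + 2)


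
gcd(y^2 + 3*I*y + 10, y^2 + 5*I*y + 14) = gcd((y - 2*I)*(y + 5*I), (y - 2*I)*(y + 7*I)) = y - 2*I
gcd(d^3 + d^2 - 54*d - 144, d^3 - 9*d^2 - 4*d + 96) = d^2 - 5*d - 24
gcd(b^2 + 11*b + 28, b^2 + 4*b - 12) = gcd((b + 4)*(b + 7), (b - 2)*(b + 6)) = 1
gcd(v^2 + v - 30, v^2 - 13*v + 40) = v - 5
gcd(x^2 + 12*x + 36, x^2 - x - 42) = x + 6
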